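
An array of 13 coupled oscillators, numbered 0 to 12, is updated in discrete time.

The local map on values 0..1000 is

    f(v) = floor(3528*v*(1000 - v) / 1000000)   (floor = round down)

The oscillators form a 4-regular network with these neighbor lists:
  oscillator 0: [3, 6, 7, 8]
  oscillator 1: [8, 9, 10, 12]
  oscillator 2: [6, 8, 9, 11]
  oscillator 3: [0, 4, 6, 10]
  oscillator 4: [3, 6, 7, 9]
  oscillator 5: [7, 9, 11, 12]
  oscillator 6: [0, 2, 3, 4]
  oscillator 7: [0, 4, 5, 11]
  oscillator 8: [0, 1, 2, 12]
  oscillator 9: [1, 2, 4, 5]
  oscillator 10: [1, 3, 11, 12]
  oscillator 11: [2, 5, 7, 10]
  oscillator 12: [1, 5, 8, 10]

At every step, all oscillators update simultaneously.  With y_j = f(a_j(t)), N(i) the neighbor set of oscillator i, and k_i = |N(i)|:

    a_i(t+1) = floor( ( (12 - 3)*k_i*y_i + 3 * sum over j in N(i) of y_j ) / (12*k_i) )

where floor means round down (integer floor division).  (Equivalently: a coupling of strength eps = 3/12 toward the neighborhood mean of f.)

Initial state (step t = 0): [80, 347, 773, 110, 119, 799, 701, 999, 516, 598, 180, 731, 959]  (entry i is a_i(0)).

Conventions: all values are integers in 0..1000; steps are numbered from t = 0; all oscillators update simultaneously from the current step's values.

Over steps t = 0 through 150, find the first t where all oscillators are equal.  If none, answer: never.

Answer: never
Key observation: The state at step 34 reappears at step 42 — the system is in a cycle of period 8 from step 34 on.  No step 0..42 is synchronized, and the cycle repeats forever, so no step up to 150 (or ever) has all oscillators equal.

Derivation:
t=0: [80, 347, 773, 110, 119, 799, 701, 999, 516, 598, 180, 731, 959]  (not all equal)
t=1: [317, 748, 661, 376, 397, 529, 653, 120, 774, 783, 513, 626, 276]  (not all equal)
t=2: [735, 673, 770, 825, 795, 815, 800, 485, 645, 647, 849, 801, 718]  (not all equal)
t=3: [687, 755, 639, 524, 602, 583, 572, 807, 780, 760, 499, 577, 695]  (not all equal)
t=4: [749, 668, 795, 868, 817, 817, 853, 619, 639, 680, 856, 839, 747]  (not all equal)
t=5: [652, 754, 586, 432, 548, 566, 467, 761, 777, 725, 471, 504, 659]  (not all equal)
t=6: [787, 677, 833, 863, 847, 838, 870, 694, 652, 730, 858, 863, 782]  (not all equal)
t=7: [591, 736, 511, 430, 484, 512, 421, 683, 753, 658, 459, 446, 605]  (not all equal)
t=8: [835, 711, 859, 864, 865, 865, 861, 790, 695, 802, 860, 865, 825]  (not all equal)
t=9: [500, 683, 454, 419, 432, 437, 425, 546, 694, 543, 446, 423, 525]  (not all equal)
t=10: [870, 783, 864, 861, 865, 868, 863, 872, 774, 866, 863, 863, 862]  (not all equal)
t=11: [414, 565, 426, 419, 410, 405, 415, 396, 577, 421, 428, 414, 441]  (not all equal)
t=12: [854, 866, 860, 857, 853, 851, 856, 845, 861, 858, 862, 854, 866]  (not all equal)
t=13: [438, 411, 425, 432, 441, 443, 434, 456, 421, 429, 419, 438, 412]  (not all equal)
t=14: [867, 855, 862, 865, 868, 868, 866, 873, 859, 863, 858, 867, 855]  (not all equal)
t=15: [406, 434, 417, 411, 404, 406, 409, 394, 426, 416, 427, 407, 433]  (not all equal)
t=16: [850, 865, 856, 853, 849, 851, 852, 844, 861, 856, 862, 851, 864]  (not all equal)
t=17: [447, 413, 434, 441, 450, 445, 444, 460, 423, 434, 421, 445, 416]  (not all equal)
t=18: [871, 856, 866, 868, 872, 870, 870, 874, 861, 866, 860, 870, 858]  (not all equal)
t=19: [397, 430, 408, 403, 394, 400, 399, 390, 420, 408, 422, 400, 426]  (not all equal)
t=20: [845, 862, 851, 848, 843, 846, 846, 840, 858, 851, 858, 846, 860]  (not all equal)
t=21: [460, 422, 447, 454, 464, 457, 458, 470, 431, 447, 431, 457, 426]  (not all equal)
t=22: [875, 861, 871, 873, 876, 874, 874, 877, 865, 871, 865, 874, 863]  (not all equal)
t=23: [386, 418, 395, 391, 384, 389, 388, 381, 409, 396, 409, 389, 414]  (not all equal)
t=24: [837, 856, 842, 839, 835, 839, 837, 833, 851, 843, 850, 838, 853]  (not all equal)
t=25: [479, 438, 468, 475, 484, 474, 480, 487, 449, 466, 451, 476, 444]  (not all equal)
t=26: [879, 869, 877, 878, 880, 878, 879, 880, 872, 876, 873, 878, 870]  (not all equal)
t=27: [376, 398, 380, 377, 373, 378, 375, 372, 391, 382, 390, 377, 396]  (not all equal)
t=28: [827, 843, 831, 828, 825, 829, 826, 824, 839, 832, 838, 828, 841]  (not all equal)
t=29: [502, 469, 494, 501, 507, 498, 505, 509, 478, 492, 479, 500, 473]  (not all equal)
t=30: [880, 878, 881, 880, 881, 880, 881, 881, 879, 880, 880, 881, 879]  (not all equal)
t=31: [371, 376, 369, 371, 369, 371, 369, 369, 374, 371, 372, 369, 374]  (not all equal)
t=32: [822, 826, 821, 822, 821, 822, 821, 821, 824, 823, 824, 821, 824]  (not all equal)
t=33: [515, 508, 517, 515, 517, 515, 517, 517, 511, 513, 511, 517, 511]  (not all equal)
t=34: [880, 881, 880, 880, 880, 880, 880, 880, 880, 880, 880, 880, 881]  (not all equal)
t=35: [372, 369, 372, 372, 372, 371, 372, 372, 371, 371, 371, 372, 369]  (not all equal)
t=36: [823, 821, 823, 823, 823, 823, 824, 823, 822, 823, 822, 823, 821]  (not all equal)
t=37: [513, 517, 513, 513, 512, 513, 511, 513, 515, 513, 515, 513, 517]  (not all equal)
t=38: [881, 880, 881, 881, 881, 880, 881, 881, 880, 880, 880, 881, 880]  (not all equal)
t=39: [369, 372, 369, 369, 369, 371, 369, 369, 371, 371, 371, 369, 372]  (not all equal)
t=40: [821, 823, 821, 821, 821, 822, 821, 821, 822, 822, 822, 821, 823]  (not all equal)
t=41: [517, 513, 517, 517, 517, 516, 518, 517, 515, 516, 515, 517, 513]  (not all equal)
t=42: [880, 881, 880, 880, 880, 880, 880, 880, 880, 880, 880, 880, 881]  (not all equal)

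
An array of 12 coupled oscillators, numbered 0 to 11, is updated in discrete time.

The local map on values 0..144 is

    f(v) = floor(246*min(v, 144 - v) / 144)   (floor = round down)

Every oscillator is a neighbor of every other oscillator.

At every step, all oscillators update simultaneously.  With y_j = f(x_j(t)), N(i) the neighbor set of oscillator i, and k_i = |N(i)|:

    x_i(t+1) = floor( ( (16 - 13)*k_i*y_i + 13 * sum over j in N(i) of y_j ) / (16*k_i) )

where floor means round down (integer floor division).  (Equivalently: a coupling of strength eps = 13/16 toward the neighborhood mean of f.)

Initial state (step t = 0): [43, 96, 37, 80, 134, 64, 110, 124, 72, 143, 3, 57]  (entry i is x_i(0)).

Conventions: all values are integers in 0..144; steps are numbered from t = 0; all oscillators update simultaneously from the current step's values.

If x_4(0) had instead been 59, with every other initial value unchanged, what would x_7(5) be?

Simulating step by step:
t=0: [43, 96, 37, 80, 59, 64, 110, 124, 72, 143, 3, 57]
t=1: [71, 72, 70, 75, 74, 75, 69, 66, 77, 63, 63, 74]
t=2: [116, 116, 116, 116, 116, 116, 116, 115, 115, 114, 114, 116]
t=3: [47, 47, 47, 47, 47, 47, 47, 48, 48, 48, 48, 47]
t=4: [80, 80, 80, 80, 80, 80, 80, 80, 80, 80, 80, 80]
t=5: [109, 109, 109, 109, 109, 109, 109, 109, 109, 109, 109, 109]

Answer: x_7(5) = 109
Key observation: This trace re-runs the system from the modified initial state.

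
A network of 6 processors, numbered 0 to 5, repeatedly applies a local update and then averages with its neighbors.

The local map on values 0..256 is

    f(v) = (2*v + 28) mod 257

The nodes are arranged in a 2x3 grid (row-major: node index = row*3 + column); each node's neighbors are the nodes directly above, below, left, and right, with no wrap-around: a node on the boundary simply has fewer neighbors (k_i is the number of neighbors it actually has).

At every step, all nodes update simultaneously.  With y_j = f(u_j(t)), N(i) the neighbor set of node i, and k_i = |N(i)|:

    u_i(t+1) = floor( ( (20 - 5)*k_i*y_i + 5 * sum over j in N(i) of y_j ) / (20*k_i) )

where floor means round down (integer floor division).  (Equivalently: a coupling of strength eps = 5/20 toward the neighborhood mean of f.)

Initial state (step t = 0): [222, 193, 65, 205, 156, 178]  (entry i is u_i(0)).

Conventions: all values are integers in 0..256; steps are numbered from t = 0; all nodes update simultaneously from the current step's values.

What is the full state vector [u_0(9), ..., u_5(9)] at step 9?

Simulating step by step:
t=0: [222, 193, 65, 205, 156, 178]
t=1: [203, 155, 154, 173, 101, 125]
t=2: [157, 101, 72, 138, 190, 54]
t=3: [98, 206, 174, 64, 147, 142]
t=4: [210, 171, 119, 153, 81, 64]
t=5: [167, 117, 40, 105, 171, 141]
t=6: [109, 30, 88, 205, 109, 67]
t=7: [218, 124, 184, 197, 220, 177]
t=8: [178, 60, 122, 176, 184, 137]
t=9: [129, 134, 35, 125, 130, 53]

Answer: [129, 134, 35, 125, 130, 53]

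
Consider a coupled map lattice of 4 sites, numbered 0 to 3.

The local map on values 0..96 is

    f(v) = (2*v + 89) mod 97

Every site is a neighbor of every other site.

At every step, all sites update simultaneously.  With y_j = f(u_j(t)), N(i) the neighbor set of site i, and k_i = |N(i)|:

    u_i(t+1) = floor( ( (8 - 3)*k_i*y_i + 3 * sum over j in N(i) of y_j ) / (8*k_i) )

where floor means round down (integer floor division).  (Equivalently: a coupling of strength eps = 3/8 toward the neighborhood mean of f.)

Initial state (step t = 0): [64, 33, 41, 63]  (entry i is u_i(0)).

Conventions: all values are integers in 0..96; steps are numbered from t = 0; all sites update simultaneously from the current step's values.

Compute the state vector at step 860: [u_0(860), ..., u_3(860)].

Answer: [78, 48, 57, 77]
Key observation: The state at step 22, [78, 48, 57, 77], reappears at step 24: the system is in a cycle of period 2 from step 22 on.  Therefore the state at step 860 equals the state at step 22 + ((860 - 22) mod 2) = 22, which is [78, 48, 57, 77].

Derivation:
t=0: [64, 33, 41, 63]
t=1: [33, 51, 59, 32]
t=2: [56, 74, 34, 55]
t=3: [17, 35, 44, 16]
t=4: [37, 55, 64, 36]
t=5: [52, 22, 31, 51]
t=6: [83, 53, 62, 82]
t=7: [48, 18, 27, 47]
t=8: [75, 45, 54, 74]
t=9: [44, 62, 23, 43]
t=10: [66, 36, 45, 65]
t=11: [38, 56, 65, 37]
t=12: [54, 24, 33, 53]
t=13: [14, 32, 41, 13]
t=14: [31, 49, 58, 30]
t=15: [52, 70, 31, 51]
t=16: [82, 52, 61, 81]
t=17: [58, 76, 37, 57]
t=18: [22, 40, 49, 21]
t=19: [47, 65, 74, 46]
t=20: [72, 42, 51, 71]
t=21: [50, 68, 77, 49]
t=22: [78, 48, 57, 77]
t=23: [50, 68, 29, 49]
t=24: [78, 48, 57, 77]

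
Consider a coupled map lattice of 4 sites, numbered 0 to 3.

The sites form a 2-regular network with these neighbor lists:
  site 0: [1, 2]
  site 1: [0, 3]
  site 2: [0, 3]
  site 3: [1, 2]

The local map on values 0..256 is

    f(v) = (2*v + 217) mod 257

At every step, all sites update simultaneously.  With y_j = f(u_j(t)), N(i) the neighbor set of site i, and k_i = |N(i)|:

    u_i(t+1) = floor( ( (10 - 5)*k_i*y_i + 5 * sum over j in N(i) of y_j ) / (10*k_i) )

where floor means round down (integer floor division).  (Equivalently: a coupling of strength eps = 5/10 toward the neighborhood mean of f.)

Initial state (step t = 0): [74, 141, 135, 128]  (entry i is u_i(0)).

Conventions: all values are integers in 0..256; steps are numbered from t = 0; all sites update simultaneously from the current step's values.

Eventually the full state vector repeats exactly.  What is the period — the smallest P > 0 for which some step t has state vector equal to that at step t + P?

Answer: 12
Key observation: The state at step 22, [52, 82, 76, 106], reappears at step 34 — and no state repeats earlier — so the cycle the system enters has period 12.

Derivation:
t=0: [74, 141, 135, 128]
t=1: [172, 202, 196, 226]
t=2: [74, 104, 98, 128]
t=3: [135, 165, 159, 189]
t=4: [128, 94, 88, 54]
t=5: [179, 145, 139, 105]
t=6: [152, 182, 176, 207]
t=7: [34, 64, 58, 89]
t=8: [55, 85, 79, 110]
t=9: [97, 127, 121, 152]
t=10: [181, 147, 141, 107]
t=11: [156, 186, 180, 211]
t=12: [42, 72, 66, 97]
t=13: [71, 101, 95, 126]
t=14: [129, 159, 153, 184]
t=15: [116, 82, 76, 43]
t=16: [155, 121, 115, 82]
t=17: [104, 135, 129, 160]
t=18: [196, 162, 156, 123]
t=19: [58, 88, 82, 113]
t=20: [103, 133, 127, 158]
t=21: [193, 159, 153, 119]
t=22: [52, 82, 76, 106]
t=23: [91, 121, 115, 145]
t=24: [169, 199, 193, 223]
t=25: [68, 98, 92, 122]
t=26: [123, 153, 147, 177]
t=27: [168, 70, 192, 94]
t=28: [66, 96, 90, 120]
t=29: [119, 149, 143, 173]
t=30: [160, 62, 184, 86]
t=31: [50, 80, 74, 104]
t=32: [87, 117, 111, 141]
t=33: [161, 191, 185, 215]
t=34: [52, 82, 76, 106]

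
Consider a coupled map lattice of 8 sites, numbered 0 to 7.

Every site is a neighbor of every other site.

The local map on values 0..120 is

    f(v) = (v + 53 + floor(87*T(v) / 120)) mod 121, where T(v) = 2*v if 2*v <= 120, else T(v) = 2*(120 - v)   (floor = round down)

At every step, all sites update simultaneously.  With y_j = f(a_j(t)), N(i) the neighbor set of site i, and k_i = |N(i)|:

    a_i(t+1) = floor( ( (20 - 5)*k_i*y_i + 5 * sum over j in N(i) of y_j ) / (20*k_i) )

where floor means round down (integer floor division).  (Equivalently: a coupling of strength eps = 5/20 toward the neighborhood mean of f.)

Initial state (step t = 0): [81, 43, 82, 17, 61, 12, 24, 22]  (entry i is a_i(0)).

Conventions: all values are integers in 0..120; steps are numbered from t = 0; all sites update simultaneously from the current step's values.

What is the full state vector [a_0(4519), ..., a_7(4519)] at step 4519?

Simulating step by step:
t=0: [81, 43, 82, 17, 61, 12, 24, 22]
t=1: [72, 49, 72, 90, 78, 81, 102, 98]
t=2: [70, 55, 70, 65, 68, 67, 61, 62]
t=3: [74, 68, 74, 75, 74, 74, 77, 77]
t=4: [72, 74, 72, 72, 72, 72, 71, 71]
t=5: [73, 72, 73, 73, 73, 73, 73, 73]
t=6: [73, 73, 73, 73, 73, 73, 73, 73]
t=7: [73, 73, 73, 73, 73, 73, 73, 73]

Answer: [73, 73, 73, 73, 73, 73, 73, 73]
Key observation: The state at step 6, [73, 73, 73, 73, 73, 73, 73, 73], reappears at step 7: the system is in a cycle of period 1 from step 6 on.  Therefore the state at step 4519 equals the state at step 6 + ((4519 - 6) mod 1) = 6, which is [73, 73, 73, 73, 73, 73, 73, 73].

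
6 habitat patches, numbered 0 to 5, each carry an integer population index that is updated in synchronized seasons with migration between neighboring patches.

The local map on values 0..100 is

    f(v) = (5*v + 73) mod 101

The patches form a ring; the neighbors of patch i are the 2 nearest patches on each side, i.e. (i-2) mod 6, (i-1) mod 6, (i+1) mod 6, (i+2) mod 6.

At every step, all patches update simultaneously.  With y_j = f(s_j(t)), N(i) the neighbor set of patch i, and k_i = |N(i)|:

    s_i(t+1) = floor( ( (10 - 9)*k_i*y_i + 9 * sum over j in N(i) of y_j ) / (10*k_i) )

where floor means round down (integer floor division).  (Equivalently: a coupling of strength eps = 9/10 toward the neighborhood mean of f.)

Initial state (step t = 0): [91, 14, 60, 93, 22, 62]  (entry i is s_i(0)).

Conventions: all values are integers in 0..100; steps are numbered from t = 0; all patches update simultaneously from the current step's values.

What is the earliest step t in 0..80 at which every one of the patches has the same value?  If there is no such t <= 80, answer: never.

Answer: 15
Key observation: Synchronization is absorbing here: once all patches are equal they stay equal, and step 15 is the first all-equal step.

Derivation:
t=0: [91, 14, 60, 93, 22, 62]  (not all equal)
t=1: [63, 50, 47, 64, 54, 48]  (not all equal)
t=2: [25, 44, 53, 25, 46, 53]  (not all equal)
t=3: [45, 68, 67, 45, 59, 67]  (not all equal)
t=4: [28, 45, 60, 28, 51, 60]  (not all equal)
t=5: [59, 46, 39, 59, 38, 39]  (not all equal)
t=6: [49, 58, 49, 49, 65, 49]  (not all equal)
t=7: [43, 19, 43, 43, 23, 43]  (not all equal)
t=8: [81, 84, 81, 81, 86, 81]  (not all equal)
t=9: [83, 75, 83, 83, 76, 83]  (not all equal)
t=10: [67, 80, 67, 67, 80, 67]  (not all equal)
t=11: [33, 10, 33, 33, 10, 33]  (not all equal)
t=12: [29, 34, 29, 29, 34, 29]  (not all equal)
t=13: [27, 18, 27, 27, 18, 27]  (not all equal)
t=14: [31, 11, 31, 31, 11, 31]  (not all equal)
t=15: [26, 26, 26, 26, 26, 26]  (all equal)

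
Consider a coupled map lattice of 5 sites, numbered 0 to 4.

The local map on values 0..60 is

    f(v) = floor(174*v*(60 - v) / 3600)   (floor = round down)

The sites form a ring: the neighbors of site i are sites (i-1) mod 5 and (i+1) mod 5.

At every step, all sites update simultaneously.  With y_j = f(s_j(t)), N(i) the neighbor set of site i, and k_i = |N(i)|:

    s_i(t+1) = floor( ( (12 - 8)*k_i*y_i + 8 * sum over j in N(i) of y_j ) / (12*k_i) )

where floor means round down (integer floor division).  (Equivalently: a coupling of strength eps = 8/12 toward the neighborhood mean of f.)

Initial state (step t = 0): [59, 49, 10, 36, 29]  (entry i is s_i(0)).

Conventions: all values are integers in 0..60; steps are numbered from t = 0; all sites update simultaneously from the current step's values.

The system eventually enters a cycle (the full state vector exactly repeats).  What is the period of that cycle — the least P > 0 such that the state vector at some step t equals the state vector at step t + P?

Answer: 2
Key observation: The state at step 5, [38, 38, 38, 38, 38], reappears at step 7 — and no state repeats earlier — so the cycle the system enters has period 2.

Derivation:
t=0: [59, 49, 10, 36, 29]
t=1: [23, 17, 30, 36, 28]
t=2: [39, 39, 39, 42, 41]
t=3: [38, 39, 38, 37, 37]
t=4: [40, 39, 40, 40, 40]
t=5: [38, 38, 38, 38, 38]
t=6: [40, 40, 40, 40, 40]
t=7: [38, 38, 38, 38, 38]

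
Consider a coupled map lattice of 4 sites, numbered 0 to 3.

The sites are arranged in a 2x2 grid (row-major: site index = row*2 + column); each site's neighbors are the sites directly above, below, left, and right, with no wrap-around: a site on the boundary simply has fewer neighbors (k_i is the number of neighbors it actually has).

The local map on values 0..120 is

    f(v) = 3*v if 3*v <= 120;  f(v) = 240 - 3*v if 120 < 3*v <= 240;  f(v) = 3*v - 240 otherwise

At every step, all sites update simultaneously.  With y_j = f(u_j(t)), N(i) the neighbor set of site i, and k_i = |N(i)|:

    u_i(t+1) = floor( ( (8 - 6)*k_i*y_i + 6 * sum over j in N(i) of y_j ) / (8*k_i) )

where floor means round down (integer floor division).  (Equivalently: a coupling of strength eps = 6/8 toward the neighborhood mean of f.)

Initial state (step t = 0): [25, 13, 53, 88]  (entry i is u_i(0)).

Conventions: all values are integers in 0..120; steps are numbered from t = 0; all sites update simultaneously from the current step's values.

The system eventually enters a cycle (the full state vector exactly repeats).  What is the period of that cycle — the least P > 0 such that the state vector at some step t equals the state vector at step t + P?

Answer: 17
Key observation: The state at step 45, [108, 90, 90, 108], reappears at step 62 — and no state repeats earlier — so the cycle the system enters has period 17.

Derivation:
t=0: [25, 13, 53, 88]
t=1: [63, 46, 57, 51]
t=2: [76, 77, 69, 85]
t=3: [18, 12, 18, 19]
t=4: [47, 50, 55, 48]
t=5: [86, 95, 91, 85]
t=6: [33, 23, 20, 33]
t=7: [73, 91, 89, 73]
t=8: [27, 24, 22, 27]
t=9: [72, 78, 77, 72]
t=10: [11, 19, 20, 11]
t=11: [52, 39, 39, 52]
t=12: [108, 92, 92, 108]
t=13: [48, 72, 72, 48]
t=14: [42, 78, 78, 42]
t=15: [33, 87, 87, 33]
t=16: [40, 79, 79, 40]
t=17: [32, 90, 90, 32]
t=18: [46, 79, 79, 46]
t=19: [27, 77, 77, 27]
t=20: [27, 63, 63, 27]
t=21: [58, 73, 73, 58]
t=22: [32, 54, 54, 32]
t=23: [82, 91, 91, 82]
t=24: [26, 12, 12, 26]
t=25: [46, 67, 67, 46]
t=26: [54, 86, 86, 54]
t=27: [33, 63, 63, 33]
t=28: [63, 87, 87, 63]
t=29: [28, 43, 43, 28]
t=30: [104, 90, 90, 104]
t=31: [40, 61, 61, 40]
t=32: [72, 104, 104, 72]
t=33: [60, 36, 36, 60]
t=34: [96, 72, 72, 96]
t=35: [30, 42, 42, 30]
t=36: [108, 96, 96, 108]
t=37: [57, 75, 75, 57]
t=38: [28, 55, 55, 28]
t=39: [77, 81, 81, 77]
t=40: [4, 7, 7, 4]
t=41: [18, 14, 14, 18]
t=42: [45, 51, 51, 45]
t=43: [91, 100, 100, 91]
t=44: [53, 39, 39, 53]
t=45: [108, 90, 90, 108]
t=46: [43, 70, 70, 43]
t=47: [50, 90, 90, 50]
t=48: [45, 75, 75, 45]
t=49: [37, 82, 82, 37]
t=50: [32, 84, 84, 32]
t=51: [33, 75, 75, 33]
t=52: [36, 78, 78, 36]
t=53: [31, 82, 82, 31]
t=54: [27, 71, 71, 27]
t=55: [40, 67, 67, 40]
t=56: [59, 99, 99, 59]
t=57: [58, 61, 61, 58]
t=58: [59, 63, 63, 59]
t=59: [54, 60, 60, 54]
t=60: [64, 73, 73, 64]
t=61: [27, 41, 41, 27]
t=62: [108, 90, 90, 108]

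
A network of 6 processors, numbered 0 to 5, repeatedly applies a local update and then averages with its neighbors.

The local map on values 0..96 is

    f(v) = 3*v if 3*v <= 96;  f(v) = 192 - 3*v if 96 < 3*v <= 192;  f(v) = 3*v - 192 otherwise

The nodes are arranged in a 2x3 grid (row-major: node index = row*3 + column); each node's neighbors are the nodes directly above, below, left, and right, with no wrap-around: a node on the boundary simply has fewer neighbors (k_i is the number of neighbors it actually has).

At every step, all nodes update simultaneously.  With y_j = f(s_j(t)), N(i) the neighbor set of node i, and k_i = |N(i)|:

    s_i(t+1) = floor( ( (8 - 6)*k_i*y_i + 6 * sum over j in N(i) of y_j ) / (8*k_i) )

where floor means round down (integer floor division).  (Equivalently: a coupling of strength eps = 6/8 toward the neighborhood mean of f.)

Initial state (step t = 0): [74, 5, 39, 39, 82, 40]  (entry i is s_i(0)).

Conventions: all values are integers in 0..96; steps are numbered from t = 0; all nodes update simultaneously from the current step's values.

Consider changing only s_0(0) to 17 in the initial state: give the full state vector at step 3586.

Answer: [72, 72, 72, 72, 72, 72]
Key observation: The state at step 27, [24, 24, 24, 24, 24, 24], reappears at step 29: the system is in a cycle of period 2 from step 27 on.  Therefore the state at step 3586 equals the state at step 27 + ((3586 - 27) mod 2) = 28, which is [72, 72, 72, 72, 72, 72].

Derivation:
t=0: [17, 5, 39, 39, 82, 40]
t=1: [46, 48, 51, 58, 54, 66]
t=2: [38, 42, 30, 36, 25, 27]
t=3: [75, 77, 77, 78, 76, 82]
t=4: [38, 36, 44, 36, 42, 41]
t=5: [82, 72, 72, 75, 75, 64]
t=6: [34, 33, 15, 40, 22, 21]
t=7: [84, 73, 69, 76, 73, 57]
t=8: [38, 32, 21, 41, 27, 21]
t=9: [81, 79, 75, 76, 77, 69]
t=10: [43, 42, 30, 42, 33, 30]
t=11: [65, 78, 81, 75, 78, 91]
t=12: [28, 34, 58, 25, 49, 55]
t=13: [82, 59, 48, 67, 59, 30]
t=14: [22, 33, 51, 28, 32, 46]
t=15: [82, 73, 64, 81, 81, 64]
t=16: [42, 33, 10, 52, 32, 19]
t=17: [64, 71, 63, 69, 70, 61]
t=18: [13, 10, 12, 10, 15, 10]
t=19: [32, 37, 31, 39, 33, 37]
t=20: [82, 90, 84, 89, 82, 90]
t=21: [70, 61, 73, 59, 71, 62]
t=22: [13, 18, 12, 18, 12, 19]
t=23: [50, 41, 50, 41, 50, 41]
t=24: [62, 48, 62, 48, 62, 48]
t=25: [37, 16, 37, 16, 37, 16]
t=26: [56, 72, 56, 72, 56, 72]
t=27: [24, 24, 24, 24, 24, 24]
t=28: [72, 72, 72, 72, 72, 72]
t=29: [24, 24, 24, 24, 24, 24]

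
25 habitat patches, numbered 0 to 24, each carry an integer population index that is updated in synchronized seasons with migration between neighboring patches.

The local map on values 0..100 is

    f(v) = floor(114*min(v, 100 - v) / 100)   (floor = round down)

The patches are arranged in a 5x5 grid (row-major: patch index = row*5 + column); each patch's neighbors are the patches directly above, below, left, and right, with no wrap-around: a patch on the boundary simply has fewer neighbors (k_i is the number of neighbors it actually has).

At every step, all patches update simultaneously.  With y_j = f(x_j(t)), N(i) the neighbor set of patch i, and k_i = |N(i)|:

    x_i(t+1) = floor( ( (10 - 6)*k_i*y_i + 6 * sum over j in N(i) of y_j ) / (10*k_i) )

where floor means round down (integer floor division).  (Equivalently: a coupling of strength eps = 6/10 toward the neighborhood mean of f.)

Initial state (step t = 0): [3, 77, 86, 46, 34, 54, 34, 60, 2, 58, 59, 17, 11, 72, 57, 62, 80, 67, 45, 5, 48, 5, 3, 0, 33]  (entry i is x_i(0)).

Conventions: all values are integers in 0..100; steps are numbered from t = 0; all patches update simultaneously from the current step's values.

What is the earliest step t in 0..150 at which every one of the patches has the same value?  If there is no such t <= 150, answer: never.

Answer: never
Key observation: The state at step 10 reappears at step 12 — the system is in a cycle of period 2 from step 10 on.  No step 0..12 is synchronized, and the cycle repeats forever, so no step up to 150 (or ever) has all patches equal.

Derivation:
t=0: [3, 77, 86, 46, 34, 54, 34, 60, 2, 58, 59, 17, 11, 72, 57, 62, 80, 67, 45, 5, 48, 5, 3, 0, 33]  (not all equal)
t=1: [24, 21, 30, 31, 44, 38, 36, 28, 27, 36, 41, 25, 24, 29, 36, 41, 24, 28, 31, 29, 36, 17, 9, 18, 16]  (not all equal)
t=2: [30, 29, 31, 36, 42, 40, 35, 32, 33, 40, 41, 32, 29, 33, 37, 41, 29, 27, 31, 32, 35, 23, 18, 20, 23]  (not all equal)
t=3: [37, 34, 36, 40, 44, 41, 38, 36, 38, 43, 43, 37, 34, 36, 40, 42, 33, 30, 32, 35, 37, 28, 23, 25, 27]  (not all equal)
t=4: [42, 40, 41, 44, 48, 45, 42, 41, 43, 47, 46, 41, 38, 40, 43, 44, 37, 34, 35, 37, 40, 33, 29, 29, 32]  (not all equal)
t=5: [47, 46, 46, 49, 52, 49, 47, 46, 48, 51, 50, 46, 43, 45, 47, 47, 42, 38, 39, 41, 44, 38, 34, 34, 36]  (not all equal)
t=6: [53, 52, 52, 54, 54, 54, 52, 52, 53, 54, 54, 51, 49, 50, 51, 52, 47, 43, 44, 46, 48, 44, 40, 39, 41]  (not all equal)
t=7: [53, 53, 53, 52, 52, 52, 53, 54, 53, 52, 53, 54, 54, 54, 54, 53, 52, 50, 50, 51, 52, 50, 46, 45, 47]  (not all equal)
t=8: [53, 53, 53, 53, 54, 53, 52, 52, 53, 53, 53, 52, 52, 52, 53, 53, 54, 55, 55, 54, 54, 54, 53, 52, 53]  (not all equal)
t=9: [53, 53, 53, 52, 52, 53, 53, 53, 53, 52, 53, 53, 53, 53, 53, 52, 52, 51, 52, 52, 52, 52, 52, 53, 53]  (not all equal)
t=10: [53, 53, 53, 53, 54, 53, 53, 53, 53, 53, 53, 53, 53, 53, 53, 53, 54, 54, 53, 53, 54, 54, 54, 53, 53]  (not all equal)
t=11: [53, 53, 53, 52, 52, 53, 53, 53, 53, 52, 53, 52, 52, 53, 53, 52, 52, 52, 52, 53, 52, 52, 52, 52, 53]  (not all equal)
t=12: [53, 53, 53, 53, 54, 53, 53, 53, 53, 53, 53, 53, 53, 53, 53, 53, 54, 54, 53, 53, 54, 54, 54, 53, 53]  (not all equal)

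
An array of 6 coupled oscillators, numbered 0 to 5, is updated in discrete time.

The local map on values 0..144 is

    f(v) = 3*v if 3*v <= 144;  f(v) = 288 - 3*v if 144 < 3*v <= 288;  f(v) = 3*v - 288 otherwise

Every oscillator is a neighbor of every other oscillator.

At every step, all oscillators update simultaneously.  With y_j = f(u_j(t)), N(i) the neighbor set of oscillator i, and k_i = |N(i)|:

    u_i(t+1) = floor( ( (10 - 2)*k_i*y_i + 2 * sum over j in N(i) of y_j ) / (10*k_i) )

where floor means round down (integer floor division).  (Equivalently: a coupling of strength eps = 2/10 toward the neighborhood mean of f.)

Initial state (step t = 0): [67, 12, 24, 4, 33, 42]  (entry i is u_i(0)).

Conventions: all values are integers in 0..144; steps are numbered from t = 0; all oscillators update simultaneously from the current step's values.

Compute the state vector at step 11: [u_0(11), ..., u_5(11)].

Simulating step by step:
t=0: [67, 12, 24, 4, 33, 42]
t=1: [83, 44, 72, 26, 92, 113]
t=2: [45, 115, 70, 74, 24, 54]
t=3: [123, 64, 80, 71, 76, 117]
t=4: [78, 89, 53, 73, 62, 64]
t=5: [59, 34, 116, 71, 96, 91]
t=6: [98, 92, 60, 71, 14, 25]
t=7: [17, 21, 94, 69, 44, 69]
t=8: [55, 64, 21, 78, 116, 78]
t=9: [111, 90, 65, 59, 63, 59]
t=10: [53, 32, 89, 103, 94, 103]
t=11: [109, 84, 27, 27, 16, 27]

Answer: [109, 84, 27, 27, 16, 27]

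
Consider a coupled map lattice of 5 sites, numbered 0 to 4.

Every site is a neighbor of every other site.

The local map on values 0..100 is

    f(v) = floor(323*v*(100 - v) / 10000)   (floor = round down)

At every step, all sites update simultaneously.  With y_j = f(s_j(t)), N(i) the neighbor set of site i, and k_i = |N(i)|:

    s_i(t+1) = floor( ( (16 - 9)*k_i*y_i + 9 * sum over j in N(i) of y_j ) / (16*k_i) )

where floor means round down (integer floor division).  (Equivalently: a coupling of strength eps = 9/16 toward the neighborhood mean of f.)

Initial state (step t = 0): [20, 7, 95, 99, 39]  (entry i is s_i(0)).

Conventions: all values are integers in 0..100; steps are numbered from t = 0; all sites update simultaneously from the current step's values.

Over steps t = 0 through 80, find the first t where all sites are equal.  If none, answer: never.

Answer: 5
Key observation: Synchronization is absorbing here: once all sites are equal they stay equal, and step 5 is the first all-equal step.

Derivation:
t=0: [20, 7, 95, 99, 39]  (not all equal)
t=1: [38, 29, 27, 24, 45]  (not all equal)
t=2: [70, 67, 66, 65, 71]  (not all equal)
t=3: [68, 70, 70, 70, 68]  (not all equal)
t=4: [68, 67, 67, 67, 68]  (not all equal)
t=5: [70, 70, 70, 70, 70]  (all equal)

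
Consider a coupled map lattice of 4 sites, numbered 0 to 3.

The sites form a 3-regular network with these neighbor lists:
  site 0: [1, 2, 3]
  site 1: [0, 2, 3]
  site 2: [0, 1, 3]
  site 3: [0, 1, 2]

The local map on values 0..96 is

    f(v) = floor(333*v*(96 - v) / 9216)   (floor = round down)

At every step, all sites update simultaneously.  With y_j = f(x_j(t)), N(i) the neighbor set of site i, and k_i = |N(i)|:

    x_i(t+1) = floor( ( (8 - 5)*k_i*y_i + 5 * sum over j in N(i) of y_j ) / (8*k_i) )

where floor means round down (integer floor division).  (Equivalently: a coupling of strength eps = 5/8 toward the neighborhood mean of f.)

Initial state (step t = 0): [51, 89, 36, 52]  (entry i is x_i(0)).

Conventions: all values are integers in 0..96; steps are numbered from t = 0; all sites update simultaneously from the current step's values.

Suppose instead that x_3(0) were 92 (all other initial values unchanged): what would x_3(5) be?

Answer: x_3(5) = 41
Key observation: This trace re-runs the system from the modified initial state.

Derivation:
t=0: [51, 89, 36, 92]
t=1: [54, 44, 53, 42]
t=2: [81, 81, 81, 81]
t=3: [43, 43, 43, 43]
t=4: [82, 82, 82, 82]
t=5: [41, 41, 41, 41]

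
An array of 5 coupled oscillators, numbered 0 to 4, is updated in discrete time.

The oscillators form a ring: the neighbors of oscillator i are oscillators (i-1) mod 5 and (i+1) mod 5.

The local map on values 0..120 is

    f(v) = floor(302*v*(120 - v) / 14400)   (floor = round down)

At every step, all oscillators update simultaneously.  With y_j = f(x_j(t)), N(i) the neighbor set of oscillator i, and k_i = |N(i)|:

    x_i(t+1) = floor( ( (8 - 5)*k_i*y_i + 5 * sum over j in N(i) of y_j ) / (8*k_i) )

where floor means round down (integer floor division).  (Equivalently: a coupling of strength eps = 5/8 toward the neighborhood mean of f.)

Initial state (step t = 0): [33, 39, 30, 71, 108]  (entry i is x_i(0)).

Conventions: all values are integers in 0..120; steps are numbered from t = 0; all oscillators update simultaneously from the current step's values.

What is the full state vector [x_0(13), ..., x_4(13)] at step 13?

Simulating step by step:
t=0: [33, 39, 30, 71, 108]
t=1: [51, 61, 64, 52, 51]
t=2: [73, 74, 74, 74, 73]
t=3: [71, 71, 71, 71, 71]
t=4: [72, 72, 72, 72, 72]
t=5: [72, 72, 72, 72, 72]
t=6: [72, 72, 72, 72, 72]
t=7: [72, 72, 72, 72, 72]
t=8: [72, 72, 72, 72, 72]
t=9: [72, 72, 72, 72, 72]
t=10: [72, 72, 72, 72, 72]
t=11: [72, 72, 72, 72, 72]
t=12: [72, 72, 72, 72, 72]
t=13: [72, 72, 72, 72, 72]

Answer: [72, 72, 72, 72, 72]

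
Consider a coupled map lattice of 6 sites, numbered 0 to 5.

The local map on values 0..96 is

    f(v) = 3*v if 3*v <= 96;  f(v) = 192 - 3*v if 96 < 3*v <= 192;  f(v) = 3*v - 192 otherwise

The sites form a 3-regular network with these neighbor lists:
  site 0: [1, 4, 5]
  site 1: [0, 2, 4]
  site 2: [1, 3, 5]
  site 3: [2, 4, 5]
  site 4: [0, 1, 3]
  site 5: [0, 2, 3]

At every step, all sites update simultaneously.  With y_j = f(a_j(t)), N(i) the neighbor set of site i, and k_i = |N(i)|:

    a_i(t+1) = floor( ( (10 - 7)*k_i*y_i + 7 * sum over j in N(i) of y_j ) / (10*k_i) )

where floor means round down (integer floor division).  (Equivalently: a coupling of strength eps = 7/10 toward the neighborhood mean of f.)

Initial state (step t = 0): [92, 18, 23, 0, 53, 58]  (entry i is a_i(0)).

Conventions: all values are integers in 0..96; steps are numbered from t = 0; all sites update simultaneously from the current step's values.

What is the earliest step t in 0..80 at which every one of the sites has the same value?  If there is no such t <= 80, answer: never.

Simulating step by step:
t=0: [92, 18, 23, 0, 53, 58]  (not all equal)
t=1: [49, 59, 37, 28, 42, 41]  (not all equal)
t=2: [48, 49, 63, 75, 53, 69]  (not all equal)
t=3: [36, 33, 22, 21, 39, 24]  (not all equal)
t=4: [81, 80, 73, 68, 78, 71]  (not all equal)
t=5: [41, 42, 27, 24, 38, 27]  (not all equal)
t=6: [73, 73, 75, 77, 71, 76]  (not all equal)
t=7: [27, 27, 33, 32, 28, 33]  (not all equal)
t=8: [84, 84, 90, 91, 85, 90]  (not all equal)
t=9: [64, 64, 74, 75, 65, 74]  (not all equal)
t=10: [7, 7, 23, 24, 8, 23]  (not all equal)
t=11: [32, 32, 58, 59, 33, 58]  (not all equal)
t=12: [77, 77, 35, 34, 76, 35]  (not all equal)
t=13: [49, 49, 76, 76, 50, 76]  (not all equal)
t=14: [42, 42, 38, 37, 42, 38]  (not all equal)
t=15: [68, 68, 75, 76, 69, 75]  (not all equal)
t=16: [17, 17, 28, 29, 18, 28]  (not all equal)
t=17: [59, 59, 77, 77, 60, 77]  (not all equal)
t=18: [19, 19, 33, 32, 19, 33]  (not all equal)
t=19: [65, 65, 85, 85, 66, 85]  (not all equal)
t=20: [17, 17, 49, 49, 17, 49]  (not all equal)
t=21: [49, 49, 46, 46, 49, 46]  (not all equal)
t=22: [47, 47, 51, 51, 47, 51]  (not all equal)
t=23: [48, 48, 41, 41, 48, 41]  (not all equal)
t=24: [52, 52, 64, 64, 52, 64]  (not all equal)
t=25: [27, 27, 8, 8, 27, 8]  (not all equal)
t=26: [67, 67, 37, 37, 67, 37]  (not all equal)
t=27: [25, 25, 64, 64, 25, 64]  (not all equal)
t=28: [57, 57, 17, 17, 57, 17]  (not all equal)
t=29: [28, 28, 44, 44, 28, 44]  (not all equal)
t=30: [78, 78, 65, 65, 78, 65]  (not all equal)
t=31: [32, 32, 12, 12, 32, 12]  (not all equal)
t=32: [82, 82, 50, 50, 82, 50]  (not all equal)
t=33: [51, 51, 44, 44, 51, 44]  (not all equal)
t=34: [43, 43, 55, 55, 43, 55]  (not all equal)
t=35: [54, 54, 35, 35, 54, 35]  (not all equal)
t=36: [43, 43, 73, 73, 43, 73]  (not all equal)
t=37: [54, 54, 35, 35, 54, 35]  (not all equal)

Answer: never
Key observation: The state at step 35 reappears at step 37 — the system is in a cycle of period 2 from step 35 on.  No step 0..37 is synchronized, and the cycle repeats forever, so no step up to 80 (or ever) has all sites equal.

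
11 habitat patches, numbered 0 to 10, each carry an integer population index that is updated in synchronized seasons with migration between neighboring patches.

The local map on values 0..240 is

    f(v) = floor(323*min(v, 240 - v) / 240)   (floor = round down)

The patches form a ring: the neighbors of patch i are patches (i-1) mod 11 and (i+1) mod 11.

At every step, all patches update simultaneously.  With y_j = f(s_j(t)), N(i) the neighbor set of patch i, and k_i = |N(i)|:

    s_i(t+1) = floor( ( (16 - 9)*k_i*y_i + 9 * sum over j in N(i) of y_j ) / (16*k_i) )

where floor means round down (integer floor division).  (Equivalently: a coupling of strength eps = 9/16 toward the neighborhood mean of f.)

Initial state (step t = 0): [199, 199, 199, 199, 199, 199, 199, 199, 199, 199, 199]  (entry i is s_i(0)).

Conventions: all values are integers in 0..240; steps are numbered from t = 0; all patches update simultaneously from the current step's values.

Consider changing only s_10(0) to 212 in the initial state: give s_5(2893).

Answer: s_5(2893) = 148
Key observation: The state at step 29, [148, 148, 148, 148, 148, 148, 148, 148, 148, 148, 148], reappears at step 37: the system is in a cycle of period 8 from step 29 on.  Therefore the state at step 2893 equals the state at step 29 + ((2893 - 29) mod 8) = 29, which is [148, 148, 148, 148, 148, 148, 148, 148, 148, 148, 148].

Derivation:
t=0: [199, 199, 199, 199, 199, 199, 199, 199, 199, 199, 212]
t=1: [49, 55, 55, 55, 55, 55, 55, 55, 55, 49, 47]
t=2: [66, 71, 74, 74, 74, 74, 74, 74, 71, 66, 64]
t=3: [89, 94, 97, 99, 99, 99, 99, 97, 94, 89, 87]
t=4: [120, 125, 129, 132, 133, 133, 132, 129, 125, 120, 118]
t=5: [158, 154, 149, 145, 144, 144, 145, 149, 154, 158, 159]
t=6: [111, 115, 121, 126, 128, 128, 126, 121, 115, 111, 109]
t=7: [149, 154, 156, 154, 150, 150, 154, 156, 154, 149, 147]
t=8: [120, 116, 114, 116, 119, 119, 116, 114, 116, 120, 123]
t=9: [158, 156, 154, 156, 158, 158, 156, 154, 156, 158, 159]
t=10: [110, 112, 113, 112, 110, 110, 112, 113, 112, 110, 109]
t=11: [148, 150, 150, 150, 148, 148, 150, 150, 150, 148, 147]
t=12: [123, 121, 121, 121, 122, 122, 121, 121, 121, 123, 123]
t=13: [157, 159, 160, 159, 158, 158, 159, 160, 159, 157, 157]
t=14: [110, 109, 108, 108, 109, 109, 108, 108, 109, 110, 111]
t=15: [147, 146, 145, 145, 145, 145, 145, 145, 146, 147, 148]
t=16: [124, 126, 126, 127, 127, 127, 127, 126, 126, 124, 124]
t=17: [155, 153, 152, 152, 152, 152, 152, 152, 153, 155, 156]
t=18: [114, 116, 117, 118, 118, 118, 118, 117, 116, 114, 113]
t=19: [153, 155, 157, 157, 158, 158, 157, 157, 155, 153, 152]
t=20: [116, 114, 111, 110, 110, 110, 110, 111, 114, 116, 117]
t=21: [155, 152, 149, 148, 148, 148, 148, 149, 152, 155, 156]
t=22: [114, 118, 121, 122, 123, 123, 122, 121, 118, 114, 113]
t=23: [154, 157, 158, 158, 157, 157, 158, 158, 157, 154, 152]
t=24: [114, 111, 110, 110, 110, 110, 110, 110, 111, 114, 116]
t=25: [152, 149, 148, 148, 148, 148, 148, 148, 149, 152, 154]
t=26: [118, 121, 122, 123, 123, 123, 123, 122, 121, 118, 116]
t=27: [158, 158, 158, 157, 157, 157, 157, 158, 158, 158, 157]
t=28: [110, 110, 110, 110, 111, 111, 110, 110, 110, 110, 110]
t=29: [148, 148, 148, 148, 148, 148, 148, 148, 148, 148, 148]
t=30: [123, 123, 123, 123, 123, 123, 123, 123, 123, 123, 123]
t=31: [157, 157, 157, 157, 157, 157, 157, 157, 157, 157, 157]
t=32: [111, 111, 111, 111, 111, 111, 111, 111, 111, 111, 111]
t=33: [149, 149, 149, 149, 149, 149, 149, 149, 149, 149, 149]
t=34: [122, 122, 122, 122, 122, 122, 122, 122, 122, 122, 122]
t=35: [158, 158, 158, 158, 158, 158, 158, 158, 158, 158, 158]
t=36: [110, 110, 110, 110, 110, 110, 110, 110, 110, 110, 110]
t=37: [148, 148, 148, 148, 148, 148, 148, 148, 148, 148, 148]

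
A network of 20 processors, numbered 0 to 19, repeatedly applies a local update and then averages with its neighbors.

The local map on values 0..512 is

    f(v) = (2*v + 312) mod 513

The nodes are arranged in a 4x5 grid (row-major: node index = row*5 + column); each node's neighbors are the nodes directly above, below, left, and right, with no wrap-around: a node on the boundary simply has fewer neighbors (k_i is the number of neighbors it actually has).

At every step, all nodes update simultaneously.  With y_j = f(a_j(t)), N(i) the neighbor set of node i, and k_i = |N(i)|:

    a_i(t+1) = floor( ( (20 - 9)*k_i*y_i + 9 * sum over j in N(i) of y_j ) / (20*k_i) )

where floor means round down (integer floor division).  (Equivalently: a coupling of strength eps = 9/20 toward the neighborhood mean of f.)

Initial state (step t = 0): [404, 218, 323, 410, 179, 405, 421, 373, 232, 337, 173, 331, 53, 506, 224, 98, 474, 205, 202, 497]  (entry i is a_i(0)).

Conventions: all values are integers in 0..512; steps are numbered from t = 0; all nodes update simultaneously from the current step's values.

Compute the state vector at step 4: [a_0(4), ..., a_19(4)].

Simulating step by step:
t=0: [404, 218, 323, 410, 179, 405, 421, 373, 232, 337, 173, 331, 53, 506, 224, 98, 474, 205, 202, 497]
t=1: [126, 229, 300, 188, 216, 107, 163, 158, 246, 360, 239, 357, 342, 291, 293, 364, 305, 243, 229, 255]
t=2: [88, 227, 301, 234, 167, 75, 112, 209, 236, 139, 156, 145, 353, 368, 316, 162, 269, 329, 287, 314]
t=3: [429, 275, 331, 267, 150, 347, 127, 254, 214, 167, 162, 158, 366, 189, 315, 168, 285, 433, 341, 415]
t=4: [268, 290, 401, 301, 159, 319, 171, 254, 231, 186, 179, 126, 94, 227, 299, 184, 263, 213, 331, 268]

Answer: [268, 290, 401, 301, 159, 319, 171, 254, 231, 186, 179, 126, 94, 227, 299, 184, 263, 213, 331, 268]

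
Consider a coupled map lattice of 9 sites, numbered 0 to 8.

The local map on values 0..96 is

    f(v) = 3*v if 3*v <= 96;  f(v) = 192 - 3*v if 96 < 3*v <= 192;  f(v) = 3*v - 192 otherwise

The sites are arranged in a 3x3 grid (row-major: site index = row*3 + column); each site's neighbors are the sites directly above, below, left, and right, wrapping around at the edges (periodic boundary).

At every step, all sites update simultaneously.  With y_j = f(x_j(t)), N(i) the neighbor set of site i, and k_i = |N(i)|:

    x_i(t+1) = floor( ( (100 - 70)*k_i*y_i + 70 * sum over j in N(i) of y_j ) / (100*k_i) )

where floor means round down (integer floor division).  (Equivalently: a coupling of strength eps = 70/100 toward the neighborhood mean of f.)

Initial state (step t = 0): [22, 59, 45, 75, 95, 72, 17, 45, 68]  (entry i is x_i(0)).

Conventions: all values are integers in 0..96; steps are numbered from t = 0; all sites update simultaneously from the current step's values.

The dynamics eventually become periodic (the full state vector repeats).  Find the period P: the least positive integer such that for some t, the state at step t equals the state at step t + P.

Simulating step by step:
t=0: [22, 59, 45, 75, 95, 72, 17, 45, 68]
t=1: [47, 52, 37, 50, 50, 41, 44, 47, 36]
t=2: [53, 50, 66, 51, 47, 64, 57, 54, 70]
t=3: [28, 33, 18, 30, 34, 19, 27, 32, 15]
t=4: [80, 84, 65, 81, 85, 65, 79, 82, 63]
t=5: [42, 47, 20, 43, 48, 21, 40, 46, 19]
t=6: [62, 55, 59, 62, 54, 58, 63, 56, 60]
t=7: [10, 21, 15, 11, 22, 16, 9, 19, 14]
t=8: [38, 53, 45, 39, 54, 46, 36, 51, 43]
t=9: [66, 45, 57, 65, 44, 55, 69, 48, 59]
t=10: [18, 40, 24, 19, 41, 25, 17, 40, 23]
t=11: [60, 68, 68, 60, 69, 69, 59, 67, 67]
t=12: [12, 12, 12, 13, 12, 12, 11, 11, 11]
t=13: [36, 35, 35, 36, 36, 36, 34, 34, 34]
t=14: [86, 86, 86, 85, 85, 85, 87, 88, 88]
t=15: [66, 66, 66, 64, 65, 65, 68, 68, 68]
t=16: [6, 6, 6, 4, 4, 4, 8, 9, 9]
t=17: [18, 18, 18, 15, 15, 15, 21, 22, 22]
t=18: [54, 54, 54, 49, 50, 50, 59, 59, 59]
t=19: [30, 29, 29, 36, 35, 35, 22, 22, 22]
t=20: [83, 83, 83, 82, 82, 82, 73, 73, 73]
t=21: [51, 51, 51, 49, 49, 49, 36, 36, 36]
t=22: [47, 47, 47, 50, 50, 50, 69, 69, 69]
t=23: [43, 43, 43, 38, 38, 38, 26, 26, 26]
t=24: [68, 68, 68, 75, 75, 75, 75, 75, 75]
t=25: [19, 19, 19, 29, 29, 29, 29, 29, 29]
t=26: [67, 67, 67, 81, 81, 81, 81, 81, 81]
t=27: [23, 23, 23, 43, 43, 43, 43, 43, 43]
t=28: [66, 66, 66, 64, 64, 64, 64, 64, 64]
t=29: [3, 3, 3, 1, 1, 1, 1, 1, 1]
t=30: [6, 6, 6, 4, 4, 4, 4, 4, 4]
t=31: [15, 15, 15, 13, 13, 13, 13, 13, 13]
t=32: [42, 42, 42, 40, 40, 40, 40, 40, 40]
t=33: [68, 68, 68, 70, 70, 70, 70, 70, 70]
t=34: [14, 14, 14, 16, 16, 16, 16, 16, 16]
t=35: [44, 44, 44, 46, 46, 46, 46, 46, 46]
t=36: [57, 57, 57, 55, 55, 55, 55, 55, 55]
t=37: [23, 23, 23, 25, 25, 25, 25, 25, 25]
t=38: [71, 71, 71, 73, 73, 73, 73, 73, 73]
t=39: [23, 23, 23, 25, 25, 25, 25, 25, 25]

Answer: 2
Key observation: The state at step 37, [23, 23, 23, 25, 25, 25, 25, 25, 25], reappears at step 39 — and no state repeats earlier — so the cycle the system enters has period 2.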